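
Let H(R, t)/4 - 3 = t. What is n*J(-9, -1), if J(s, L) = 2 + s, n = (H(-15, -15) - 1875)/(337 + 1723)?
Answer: 13461/2060 ≈ 6.5345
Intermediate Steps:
H(R, t) = 12 + 4*t
n = -1923/2060 (n = ((12 + 4*(-15)) - 1875)/(337 + 1723) = ((12 - 60) - 1875)/2060 = (-48 - 1875)*(1/2060) = -1923*1/2060 = -1923/2060 ≈ -0.93350)
n*J(-9, -1) = -1923*(2 - 9)/2060 = -1923/2060*(-7) = 13461/2060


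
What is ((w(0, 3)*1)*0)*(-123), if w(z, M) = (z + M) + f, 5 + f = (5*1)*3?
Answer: 0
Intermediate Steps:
f = 10 (f = -5 + (5*1)*3 = -5 + 5*3 = -5 + 15 = 10)
w(z, M) = 10 + M + z (w(z, M) = (z + M) + 10 = (M + z) + 10 = 10 + M + z)
((w(0, 3)*1)*0)*(-123) = (((10 + 3 + 0)*1)*0)*(-123) = ((13*1)*0)*(-123) = (13*0)*(-123) = 0*(-123) = 0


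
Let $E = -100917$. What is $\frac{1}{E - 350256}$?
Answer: $- \frac{1}{451173} \approx -2.2164 \cdot 10^{-6}$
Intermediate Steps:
$\frac{1}{E - 350256} = \frac{1}{-100917 - 350256} = \frac{1}{-451173} = - \frac{1}{451173}$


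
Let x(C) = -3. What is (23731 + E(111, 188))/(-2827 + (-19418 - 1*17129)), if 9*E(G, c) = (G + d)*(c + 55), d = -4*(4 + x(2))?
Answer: -13310/19687 ≈ -0.67608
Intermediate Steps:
d = -4 (d = -4*(4 - 3) = -4*1 = -4)
E(G, c) = (-4 + G)*(55 + c)/9 (E(G, c) = ((G - 4)*(c + 55))/9 = ((-4 + G)*(55 + c))/9 = (-4 + G)*(55 + c)/9)
(23731 + E(111, 188))/(-2827 + (-19418 - 1*17129)) = (23731 + (-220/9 - 4/9*188 + (55/9)*111 + (1/9)*111*188))/(-2827 + (-19418 - 1*17129)) = (23731 + (-220/9 - 752/9 + 2035/3 + 6956/3))/(-2827 + (-19418 - 17129)) = (23731 + 2889)/(-2827 - 36547) = 26620/(-39374) = 26620*(-1/39374) = -13310/19687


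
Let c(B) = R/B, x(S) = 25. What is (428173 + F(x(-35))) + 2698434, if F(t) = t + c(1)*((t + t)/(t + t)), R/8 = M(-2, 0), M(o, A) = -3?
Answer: 3126608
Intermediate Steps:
R = -24 (R = 8*(-3) = -24)
c(B) = -24/B
F(t) = -24 + t (F(t) = t + (-24/1)*((t + t)/(t + t)) = t + (-24*1)*((2*t)/((2*t))) = t - 24*2*t*1/(2*t) = t - 24*1 = t - 24 = -24 + t)
(428173 + F(x(-35))) + 2698434 = (428173 + (-24 + 25)) + 2698434 = (428173 + 1) + 2698434 = 428174 + 2698434 = 3126608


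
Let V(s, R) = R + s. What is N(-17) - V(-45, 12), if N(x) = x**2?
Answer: 322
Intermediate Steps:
N(-17) - V(-45, 12) = (-17)**2 - (12 - 45) = 289 - 1*(-33) = 289 + 33 = 322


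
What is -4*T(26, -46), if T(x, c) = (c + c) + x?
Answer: 264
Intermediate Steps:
T(x, c) = x + 2*c (T(x, c) = 2*c + x = x + 2*c)
-4*T(26, -46) = -4*(26 + 2*(-46)) = -4*(26 - 92) = -4*(-66) = 264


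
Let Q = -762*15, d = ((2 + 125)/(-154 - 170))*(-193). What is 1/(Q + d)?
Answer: -324/3678809 ≈ -8.8072e-5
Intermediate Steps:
d = 24511/324 (d = (127/(-324))*(-193) = (127*(-1/324))*(-193) = -127/324*(-193) = 24511/324 ≈ 75.651)
Q = -11430
1/(Q + d) = 1/(-11430 + 24511/324) = 1/(-3678809/324) = -324/3678809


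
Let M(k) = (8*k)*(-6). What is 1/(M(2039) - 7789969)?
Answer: -1/7887841 ≈ -1.2678e-7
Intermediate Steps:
M(k) = -48*k
1/(M(2039) - 7789969) = 1/(-48*2039 - 7789969) = 1/(-97872 - 7789969) = 1/(-7887841) = -1/7887841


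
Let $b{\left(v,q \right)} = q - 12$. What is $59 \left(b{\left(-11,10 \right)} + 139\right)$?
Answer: $8083$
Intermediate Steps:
$b{\left(v,q \right)} = -12 + q$
$59 \left(b{\left(-11,10 \right)} + 139\right) = 59 \left(\left(-12 + 10\right) + 139\right) = 59 \left(-2 + 139\right) = 59 \cdot 137 = 8083$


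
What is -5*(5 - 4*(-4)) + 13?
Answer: -92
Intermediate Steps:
-5*(5 - 4*(-4)) + 13 = -5*(5 + 16) + 13 = -5*21 + 13 = -105 + 13 = -92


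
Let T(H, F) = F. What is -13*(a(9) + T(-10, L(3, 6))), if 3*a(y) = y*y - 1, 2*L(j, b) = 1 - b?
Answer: -1885/6 ≈ -314.17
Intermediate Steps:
L(j, b) = ½ - b/2 (L(j, b) = (1 - b)/2 = ½ - b/2)
a(y) = -⅓ + y²/3 (a(y) = (y*y - 1)/3 = (y² - 1)/3 = (-1 + y²)/3 = -⅓ + y²/3)
-13*(a(9) + T(-10, L(3, 6))) = -13*((-⅓ + (⅓)*9²) + (½ - ½*6)) = -13*((-⅓ + (⅓)*81) + (½ - 3)) = -13*((-⅓ + 27) - 5/2) = -13*(80/3 - 5/2) = -13*145/6 = -1885/6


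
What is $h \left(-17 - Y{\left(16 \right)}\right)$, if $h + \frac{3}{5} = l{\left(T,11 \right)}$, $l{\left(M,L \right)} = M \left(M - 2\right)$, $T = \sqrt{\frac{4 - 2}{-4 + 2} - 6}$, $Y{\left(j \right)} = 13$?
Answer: $228 + 60 i \sqrt{7} \approx 228.0 + 158.75 i$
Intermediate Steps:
$T = i \sqrt{7}$ ($T = \sqrt{\frac{2}{-2} - 6} = \sqrt{2 \left(- \frac{1}{2}\right) - 6} = \sqrt{-1 - 6} = \sqrt{-7} = i \sqrt{7} \approx 2.6458 i$)
$l{\left(M,L \right)} = M \left(-2 + M\right)$
$h = - \frac{3}{5} + i \sqrt{7} \left(-2 + i \sqrt{7}\right) \approx -7.6 - 5.2915 i$
$h \left(-17 - Y{\left(16 \right)}\right) = \left(- \frac{38}{5} - 2 i \sqrt{7}\right) \left(-17 - 13\right) = \left(- \frac{38}{5} - 2 i \sqrt{7}\right) \left(-30\right) = 228 + 60 i \sqrt{7}$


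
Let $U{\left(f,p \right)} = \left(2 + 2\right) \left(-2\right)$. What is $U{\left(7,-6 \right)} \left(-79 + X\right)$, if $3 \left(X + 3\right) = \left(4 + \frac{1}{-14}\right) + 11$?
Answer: $\frac{12940}{21} \approx 616.19$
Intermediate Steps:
$X = \frac{83}{42}$ ($X = -3 + \frac{\left(4 + \frac{1}{-14}\right) + 11}{3} = -3 + \frac{\left(4 - \frac{1}{14}\right) + 11}{3} = -3 + \frac{\frac{55}{14} + 11}{3} = -3 + \frac{1}{3} \cdot \frac{209}{14} = -3 + \frac{209}{42} = \frac{83}{42} \approx 1.9762$)
$U{\left(f,p \right)} = -8$ ($U{\left(f,p \right)} = 4 \left(-2\right) = -8$)
$U{\left(7,-6 \right)} \left(-79 + X\right) = - 8 \left(-79 + \frac{83}{42}\right) = \left(-8\right) \left(- \frac{3235}{42}\right) = \frac{12940}{21}$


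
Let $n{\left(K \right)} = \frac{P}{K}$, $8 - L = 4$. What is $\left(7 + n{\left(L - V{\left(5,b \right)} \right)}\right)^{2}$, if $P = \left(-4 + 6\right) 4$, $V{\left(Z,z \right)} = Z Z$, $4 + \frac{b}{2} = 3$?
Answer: $\frac{19321}{441} \approx 43.812$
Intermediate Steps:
$b = -2$ ($b = -8 + 2 \cdot 3 = -8 + 6 = -2$)
$V{\left(Z,z \right)} = Z^{2}$
$L = 4$ ($L = 8 - 4 = 4$)
$P = 8$ ($P = 2 \cdot 4 = 8$)
$n{\left(K \right)} = \frac{8}{K}$
$\left(7 + n{\left(L - V{\left(5,b \right)} \right)}\right)^{2} = \left(7 + \frac{8}{4 - 5^{2}}\right)^{2} = \left(7 + \frac{8}{4 - 25}\right)^{2} = \left(7 + \frac{8}{-21}\right)^{2} = \left(7 + 8 \left(- \frac{1}{21}\right)\right)^{2} = \left(7 - \frac{8}{21}\right)^{2} = \left(\frac{139}{21}\right)^{2} = \frac{19321}{441}$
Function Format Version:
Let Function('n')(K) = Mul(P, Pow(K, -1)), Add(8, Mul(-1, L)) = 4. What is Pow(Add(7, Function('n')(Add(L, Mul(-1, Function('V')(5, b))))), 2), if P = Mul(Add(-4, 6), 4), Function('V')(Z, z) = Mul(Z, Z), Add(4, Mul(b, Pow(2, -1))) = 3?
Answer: Rational(19321, 441) ≈ 43.812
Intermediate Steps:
b = -2 (b = Add(-8, Mul(2, 3)) = Add(-8, 6) = -2)
Function('V')(Z, z) = Pow(Z, 2)
L = 4 (L = Add(8, Mul(-1, 4)) = Add(8, -4) = 4)
P = 8 (P = Mul(2, 4) = 8)
Function('n')(K) = Mul(8, Pow(K, -1))
Pow(Add(7, Function('n')(Add(L, Mul(-1, Function('V')(5, b))))), 2) = Pow(Add(7, Mul(8, Pow(Add(4, Mul(-1, Pow(5, 2))), -1))), 2) = Pow(Add(7, Mul(8, Pow(Add(4, Mul(-1, 25)), -1))), 2) = Pow(Add(7, Mul(8, Pow(Add(4, -25), -1))), 2) = Pow(Add(7, Mul(8, Pow(-21, -1))), 2) = Pow(Add(7, Mul(8, Rational(-1, 21))), 2) = Pow(Add(7, Rational(-8, 21)), 2) = Pow(Rational(139, 21), 2) = Rational(19321, 441)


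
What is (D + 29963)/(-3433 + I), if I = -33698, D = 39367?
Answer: -23110/12377 ≈ -1.8672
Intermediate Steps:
(D + 29963)/(-3433 + I) = (39367 + 29963)/(-3433 - 33698) = 69330/(-37131) = 69330*(-1/37131) = -23110/12377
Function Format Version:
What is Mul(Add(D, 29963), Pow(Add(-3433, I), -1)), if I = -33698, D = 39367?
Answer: Rational(-23110, 12377) ≈ -1.8672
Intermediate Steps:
Mul(Add(D, 29963), Pow(Add(-3433, I), -1)) = Mul(Add(39367, 29963), Pow(Add(-3433, -33698), -1)) = Mul(69330, Pow(-37131, -1)) = Mul(69330, Rational(-1, 37131)) = Rational(-23110, 12377)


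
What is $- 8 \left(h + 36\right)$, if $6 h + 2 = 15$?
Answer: $- \frac{916}{3} \approx -305.33$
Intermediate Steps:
$h = \frac{13}{6}$ ($h = - \frac{1}{3} + \frac{1}{6} \cdot 15 = - \frac{1}{3} + \frac{5}{2} = \frac{13}{6} \approx 2.1667$)
$- 8 \left(h + 36\right) = - 8 \left(\frac{13}{6} + 36\right) = \left(-8\right) \frac{229}{6} = - \frac{916}{3}$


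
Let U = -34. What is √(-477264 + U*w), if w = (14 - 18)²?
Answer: 4*I*√29863 ≈ 691.24*I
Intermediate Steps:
w = 16 (w = (-4)² = 16)
√(-477264 + U*w) = √(-477264 - 34*16) = √(-477264 - 544) = √(-477808) = 4*I*√29863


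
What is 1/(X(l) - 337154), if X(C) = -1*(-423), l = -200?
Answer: -1/336731 ≈ -2.9697e-6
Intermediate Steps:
X(C) = 423
1/(X(l) - 337154) = 1/(423 - 337154) = 1/(-336731) = -1/336731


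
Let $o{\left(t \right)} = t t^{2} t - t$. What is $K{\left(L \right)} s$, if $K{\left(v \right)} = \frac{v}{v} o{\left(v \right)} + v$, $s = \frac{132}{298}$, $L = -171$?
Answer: $\frac{56432381346}{149} \approx 3.7874 \cdot 10^{8}$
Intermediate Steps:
$s = \frac{66}{149}$ ($s = 132 \cdot \frac{1}{298} = \frac{66}{149} \approx 0.44295$)
$o{\left(t \right)} = t^{4} - t$ ($o{\left(t \right)} = t^{3} t - t = t^{4} - t$)
$K{\left(v \right)} = v^{4}$ ($K{\left(v \right)} = \frac{v}{v} \left(v^{4} - v\right) + v = 1 \left(v^{4} - v\right) + v = \left(v^{4} - v\right) + v = v^{4}$)
$K{\left(L \right)} s = \left(-171\right)^{4} \cdot \frac{66}{149} = 855036081 \cdot \frac{66}{149} = \frac{56432381346}{149}$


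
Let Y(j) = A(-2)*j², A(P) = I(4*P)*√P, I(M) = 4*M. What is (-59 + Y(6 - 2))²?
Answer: -520807 + 60416*I*√2 ≈ -5.2081e+5 + 85441.0*I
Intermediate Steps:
A(P) = 16*P^(3/2) (A(P) = (4*(4*P))*√P = (16*P)*√P = 16*P^(3/2))
Y(j) = -32*I*√2*j² (Y(j) = (16*(-2)^(3/2))*j² = (16*(-2*I*√2))*j² = (-32*I*√2)*j² = -32*I*√2*j²)
(-59 + Y(6 - 2))² = (-59 - 32*I*√2*(6 - 2)²)² = (-59 - 32*I*√2*4²)² = (-59 - 32*I*√2*16)² = (-59 - 512*I*√2)²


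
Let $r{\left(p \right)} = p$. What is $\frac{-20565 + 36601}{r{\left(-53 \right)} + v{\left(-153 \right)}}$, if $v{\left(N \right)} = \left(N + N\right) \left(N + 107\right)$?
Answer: $\frac{16036}{14023} \approx 1.1435$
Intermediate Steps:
$v{\left(N \right)} = 2 N \left(107 + N\right)$
$\frac{-20565 + 36601}{r{\left(-53 \right)} + v{\left(-153 \right)}} = \frac{-20565 + 36601}{-53 + 2 \left(-153\right) \left(107 - 153\right)} = \frac{16036}{-53 + 2 \left(-153\right) \left(-46\right)} = \frac{16036}{-53 + 14076} = \frac{16036}{14023}$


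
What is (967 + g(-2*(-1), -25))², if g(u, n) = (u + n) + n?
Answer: 844561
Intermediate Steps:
g(u, n) = u + 2*n (g(u, n) = (n + u) + n = u + 2*n)
(967 + g(-2*(-1), -25))² = (967 + (-2*(-1) + 2*(-25)))² = (967 + (2 - 50))² = (967 - 48)² = 919² = 844561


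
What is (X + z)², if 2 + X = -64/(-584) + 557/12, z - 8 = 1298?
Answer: 1399633329721/767376 ≈ 1.8239e+6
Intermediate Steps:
z = 1306 (z = 8 + 1298 = 1306)
X = 39005/876 (X = -2 + (-64/(-584) + 557/12) = -2 + (-64*(-1/584) + 557*(1/12)) = -2 + (8/73 + 557/12) = -2 + 40757/876 = 39005/876 ≈ 44.526)
(X + z)² = (39005/876 + 1306)² = (1183061/876)² = 1399633329721/767376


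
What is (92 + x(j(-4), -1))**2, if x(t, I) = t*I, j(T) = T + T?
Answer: 10000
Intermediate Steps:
j(T) = 2*T
x(t, I) = I*t
(92 + x(j(-4), -1))**2 = (92 - 2*(-4))**2 = (92 - 1*(-8))**2 = (92 + 8)**2 = 100**2 = 10000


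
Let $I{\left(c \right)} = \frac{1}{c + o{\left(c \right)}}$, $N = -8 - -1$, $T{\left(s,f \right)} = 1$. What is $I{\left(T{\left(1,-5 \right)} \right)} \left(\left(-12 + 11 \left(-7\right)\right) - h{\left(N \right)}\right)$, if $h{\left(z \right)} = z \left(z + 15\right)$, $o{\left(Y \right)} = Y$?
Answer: $- \frac{33}{2} \approx -16.5$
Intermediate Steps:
$N = -7$ ($N = -8 + 1 = -7$)
$h{\left(z \right)} = z \left(15 + z\right)$
$I{\left(c \right)} = \frac{1}{2 c}$ ($I{\left(c \right)} = \frac{1}{c + c} = \frac{1}{2 c}$)
$I{\left(T{\left(1,-5 \right)} \right)} \left(\left(-12 + 11 \left(-7\right)\right) - h{\left(N \right)}\right) = \frac{1}{2 \cdot 1} \left(\left(-12 + 11 \left(-7\right)\right) - - 7 \left(15 - 7\right)\right) = \frac{1}{2} \cdot 1 \left(\left(-12 - 77\right) - \left(-7\right) 8\right) = \frac{-89 - -56}{2} = \frac{-89 + 56}{2} = \frac{1}{2} \left(-33\right) = - \frac{33}{2}$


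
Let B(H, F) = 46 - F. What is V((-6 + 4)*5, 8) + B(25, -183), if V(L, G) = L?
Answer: 219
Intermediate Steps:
V((-6 + 4)*5, 8) + B(25, -183) = (-6 + 4)*5 + (46 - 1*(-183)) = -2*5 + (46 + 183) = -10 + 229 = 219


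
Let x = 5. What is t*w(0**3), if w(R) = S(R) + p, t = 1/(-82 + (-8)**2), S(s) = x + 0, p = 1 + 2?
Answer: -4/9 ≈ -0.44444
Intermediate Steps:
p = 3
S(s) = 5 (S(s) = 5 + 0 = 5)
t = -1/18 (t = 1/(-82 + 64) = 1/(-18) = -1/18 ≈ -0.055556)
w(R) = 8 (w(R) = 5 + 3 = 8)
t*w(0**3) = -1/18*8 = -4/9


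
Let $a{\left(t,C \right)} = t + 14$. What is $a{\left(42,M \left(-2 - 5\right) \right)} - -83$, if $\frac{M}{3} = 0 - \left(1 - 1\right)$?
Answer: $139$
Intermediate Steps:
$M = 0$ ($M = 3 \left(0 - \left(1 - 1\right)\right) = 3 \left(0 - 0\right) = 3 \left(0 + 0\right) = 3 \cdot 0 = 0$)
$a{\left(t,C \right)} = 14 + t$
$a{\left(42,M \left(-2 - 5\right) \right)} - -83 = \left(14 + 42\right) - -83 = 56 + 83 = 139$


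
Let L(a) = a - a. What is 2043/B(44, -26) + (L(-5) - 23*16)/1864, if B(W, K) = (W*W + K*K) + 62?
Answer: 353015/623042 ≈ 0.56660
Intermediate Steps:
L(a) = 0
B(W, K) = 62 + K² + W² (B(W, K) = (W² + K²) + 62 = (K² + W²) + 62 = 62 + K² + W²)
2043/B(44, -26) + (L(-5) - 23*16)/1864 = 2043/(62 + (-26)² + 44²) + (0 - 23*16)/1864 = 2043/(62 + 676 + 1936) + (0 - 368)*(1/1864) = 2043/2674 - 368*1/1864 = 2043*(1/2674) - 46/233 = 2043/2674 - 46/233 = 353015/623042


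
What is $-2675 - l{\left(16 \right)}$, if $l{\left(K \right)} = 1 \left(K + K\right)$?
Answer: $-2707$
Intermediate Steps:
$l{\left(K \right)} = 2 K$ ($l{\left(K \right)} = 1 \cdot 2 K = 2 K$)
$-2675 - l{\left(16 \right)} = -2675 - 2 \cdot 16 = -2675 - 32 = -2707$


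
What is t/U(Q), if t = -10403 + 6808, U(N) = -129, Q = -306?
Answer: 3595/129 ≈ 27.868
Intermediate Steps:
t = -3595
t/U(Q) = -3595/(-129) = -3595*(-1/129) = 3595/129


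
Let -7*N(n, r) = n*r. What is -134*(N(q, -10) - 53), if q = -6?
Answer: 57754/7 ≈ 8250.6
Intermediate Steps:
N(n, r) = -n*r/7
-134*(N(q, -10) - 53) = -134*(-⅐*(-6)*(-10) - 53) = -134*(-60/7 - 53) = -134*(-431/7) = 57754/7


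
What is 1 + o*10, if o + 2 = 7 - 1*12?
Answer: -69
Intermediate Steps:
o = -7 (o = -2 + (7 - 1*12) = -2 + (7 - 12) = -2 - 5 = -7)
1 + o*10 = 1 - 7*10 = 1 - 70 = -69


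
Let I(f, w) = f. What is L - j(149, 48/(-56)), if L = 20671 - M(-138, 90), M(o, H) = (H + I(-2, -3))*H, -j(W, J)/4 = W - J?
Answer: 93453/7 ≈ 13350.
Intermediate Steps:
j(W, J) = -4*W + 4*J (j(W, J) = -4*(W - J) = -4*W + 4*J)
M(o, H) = H*(-2 + H) (M(o, H) = (H - 2)*H = (-2 + H)*H = H*(-2 + H))
L = 12751 (L = 20671 - 90*(-2 + 90) = 20671 - 90*88 = 20671 - 1*7920 = 20671 - 7920 = 12751)
L - j(149, 48/(-56)) = 12751 - (-4*149 + 4*(48/(-56))) = 12751 - (-596 + 4*(48*(-1/56))) = 12751 - (-596 + 4*(-6/7)) = 12751 - (-596 - 24/7) = 12751 - 1*(-4196/7) = 12751 + 4196/7 = 93453/7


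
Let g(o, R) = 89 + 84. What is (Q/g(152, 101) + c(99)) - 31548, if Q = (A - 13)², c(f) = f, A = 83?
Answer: -5435777/173 ≈ -31421.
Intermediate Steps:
Q = 4900 (Q = (83 - 13)² = 70² = 4900)
g(o, R) = 173
(Q/g(152, 101) + c(99)) - 31548 = (4900/173 + 99) - 31548 = 22027/173 - 31548 = -5435777/173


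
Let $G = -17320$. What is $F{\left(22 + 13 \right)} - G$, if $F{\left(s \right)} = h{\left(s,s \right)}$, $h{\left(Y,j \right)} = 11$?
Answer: $17331$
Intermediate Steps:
$F{\left(s \right)} = 11$
$F{\left(22 + 13 \right)} - G = 11 - -17320 = 11 + 17320 = 17331$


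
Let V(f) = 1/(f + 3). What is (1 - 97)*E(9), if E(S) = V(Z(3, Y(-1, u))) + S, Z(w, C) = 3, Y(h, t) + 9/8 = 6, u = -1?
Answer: -880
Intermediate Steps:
Y(h, t) = 39/8 (Y(h, t) = -9/8 + 6 = 39/8)
V(f) = 1/(3 + f)
E(S) = 1/6 + S (E(S) = 1/(3 + 3) + S = 1/6 + S)
(1 - 97)*E(9) = (1 - 97)*(1/6 + 9) = -96*55/6 = -880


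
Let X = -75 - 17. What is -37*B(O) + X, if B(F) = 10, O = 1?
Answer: -462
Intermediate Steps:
X = -92
-37*B(O) + X = -37*10 - 92 = -370 - 92 = -462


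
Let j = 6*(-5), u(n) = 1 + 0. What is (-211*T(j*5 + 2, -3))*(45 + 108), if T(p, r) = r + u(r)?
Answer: 64566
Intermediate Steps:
u(n) = 1
j = -30
T(p, r) = 1 + r (T(p, r) = r + 1 = 1 + r)
(-211*T(j*5 + 2, -3))*(45 + 108) = (-211*(1 - 3))*(45 + 108) = -211*(-2)*153 = 422*153 = 64566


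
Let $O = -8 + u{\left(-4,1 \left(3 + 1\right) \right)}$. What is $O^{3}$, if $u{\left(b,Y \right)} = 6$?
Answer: $-8$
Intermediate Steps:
$O = -2$ ($O = -8 + 6 = -2$)
$O^{3} = \left(-2\right)^{3} = -8$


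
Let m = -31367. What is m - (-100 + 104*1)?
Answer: -31371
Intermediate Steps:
m - (-100 + 104*1) = -31367 - (-100 + 104*1) = -31367 - (-100 + 104) = -31367 - 1*4 = -31367 - 4 = -31371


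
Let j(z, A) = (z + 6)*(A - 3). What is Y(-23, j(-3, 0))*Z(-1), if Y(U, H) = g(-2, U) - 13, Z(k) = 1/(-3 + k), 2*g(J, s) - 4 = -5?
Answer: 27/8 ≈ 3.3750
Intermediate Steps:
g(J, s) = -½ (g(J, s) = 2 + (½)*(-5) = 2 - 5/2 = -½)
j(z, A) = (-3 + A)*(6 + z) (j(z, A) = (6 + z)*(-3 + A) = (-3 + A)*(6 + z))
Y(U, H) = -27/2 (Y(U, H) = -½ - 13 = -27/2)
Y(-23, j(-3, 0))*Z(-1) = -27/(2*(-3 - 1)) = -27/2/(-4) = -27/2*(-¼) = 27/8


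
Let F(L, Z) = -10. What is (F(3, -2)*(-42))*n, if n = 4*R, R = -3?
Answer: -5040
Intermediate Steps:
n = -12 (n = 4*(-3) = -12)
(F(3, -2)*(-42))*n = -10*(-42)*(-12) = 420*(-12) = -5040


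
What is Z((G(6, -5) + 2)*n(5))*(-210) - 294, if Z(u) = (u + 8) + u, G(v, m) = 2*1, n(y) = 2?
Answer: -5334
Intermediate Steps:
G(v, m) = 2
Z(u) = 8 + 2*u (Z(u) = (8 + u) + u = 8 + 2*u)
Z((G(6, -5) + 2)*n(5))*(-210) - 294 = (8 + 2*((2 + 2)*2))*(-210) - 294 = (8 + 2*(4*2))*(-210) - 294 = (8 + 2*8)*(-210) - 294 = (8 + 16)*(-210) - 294 = 24*(-210) - 294 = -5040 - 294 = -5334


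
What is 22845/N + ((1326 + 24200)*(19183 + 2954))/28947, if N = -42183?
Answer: 2648405216459/135674589 ≈ 19520.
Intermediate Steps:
22845/N + ((1326 + 24200)*(19183 + 2954))/28947 = 22845/(-42183) + ((1326 + 24200)*(19183 + 2954))/28947 = 22845*(-1/42183) + (25526*22137)*(1/28947) = -7615/14061 + 565069062*(1/28947) = -7615/14061 + 188356354/9649 = 2648405216459/135674589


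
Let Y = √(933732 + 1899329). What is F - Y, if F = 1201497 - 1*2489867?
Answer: -1288370 - √2833061 ≈ -1.2901e+6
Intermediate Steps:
Y = √2833061 ≈ 1683.2
F = -1288370 (F = 1201497 - 2489867 = -1288370)
F - Y = -1288370 - √2833061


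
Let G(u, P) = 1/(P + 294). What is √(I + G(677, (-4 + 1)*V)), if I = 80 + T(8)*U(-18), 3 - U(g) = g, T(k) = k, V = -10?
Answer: √80353/18 ≈ 15.748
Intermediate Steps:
U(g) = 3 - g
I = 248 (I = 80 + 8*(3 - 1*(-18)) = 80 + 8*(3 + 18) = 80 + 8*21 = 80 + 168 = 248)
G(u, P) = 1/(294 + P)
√(I + G(677, (-4 + 1)*V)) = √(248 + 1/(294 + (-4 + 1)*(-10))) = √(248 + 1/(294 - 3*(-10))) = √(248 + 1/(294 + 30)) = √(248 + 1/324) = √(80353/324) = √80353/18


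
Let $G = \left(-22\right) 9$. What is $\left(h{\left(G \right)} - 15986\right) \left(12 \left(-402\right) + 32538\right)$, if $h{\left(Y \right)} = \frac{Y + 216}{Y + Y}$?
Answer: $- \frac{4873409901}{11} \approx -4.4304 \cdot 10^{8}$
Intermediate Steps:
$G = -198$
$h{\left(Y \right)} = \frac{216 + Y}{2 Y}$
$\left(h{\left(G \right)} - 15986\right) \left(12 \left(-402\right) + 32538\right) = \left(\frac{216 - 198}{2 \left(-198\right)} - 15986\right) \left(12 \left(-402\right) + 32538\right) = \left(\frac{1}{2} \left(- \frac{1}{198}\right) 18 - 15986\right) \left(-4824 + 32538\right) = \left(- \frac{1}{22} - 15986\right) 27714 = \left(- \frac{351693}{22}\right) 27714 = - \frac{4873409901}{11}$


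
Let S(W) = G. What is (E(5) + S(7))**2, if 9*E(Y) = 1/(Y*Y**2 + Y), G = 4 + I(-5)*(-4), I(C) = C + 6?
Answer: 1/1368900 ≈ 7.3051e-7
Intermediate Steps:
I(C) = 6 + C
G = 0 (G = 4 + (6 - 5)*(-4) = 4 + 1*(-4) = 4 - 4 = 0)
S(W) = 0
E(Y) = 1/(9*(Y + Y**3)) (E(Y) = 1/(9*(Y*Y**2 + Y)) = 1/(9*(Y**3 + Y)) = 1/(9*(Y + Y**3)))
(E(5) + S(7))**2 = ((1/9)/(5*(1 + 5**2)) + 0)**2 = ((1/9)*(1/5)/(1 + 25) + 0)**2 = ((1/9)*(1/5)/26 + 0)**2 = ((1/9)*(1/5)*(1/26) + 0)**2 = (1/1170 + 0)**2 = (1/1170)**2 = 1/1368900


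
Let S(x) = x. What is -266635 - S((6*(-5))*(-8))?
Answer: -266875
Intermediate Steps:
-266635 - S((6*(-5))*(-8)) = -266635 - 6*(-5)*(-8) = -266635 - (-30)*(-8) = -266635 - 1*240 = -266635 - 240 = -266875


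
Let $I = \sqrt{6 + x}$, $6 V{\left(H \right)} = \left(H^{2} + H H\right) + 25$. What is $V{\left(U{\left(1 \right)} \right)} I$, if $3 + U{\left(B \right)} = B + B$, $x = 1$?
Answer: $\frac{9 \sqrt{7}}{2} \approx 11.906$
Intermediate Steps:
$U{\left(B \right)} = -3 + 2 B$ ($U{\left(B \right)} = -3 + \left(B + B\right) = -3 + 2 B$)
$V{\left(H \right)} = \frac{25}{6} + \frac{H^{2}}{3}$ ($V{\left(H \right)} = \frac{\left(H^{2} + H H\right) + 25}{6} = \frac{\left(H^{2} + H^{2}\right) + 25}{6} = \frac{2 H^{2} + 25}{6} = \frac{25 + 2 H^{2}}{6} = \frac{25}{6} + \frac{H^{2}}{3}$)
$I = \sqrt{7}$ ($I = \sqrt{6 + 1} = \sqrt{7} \approx 2.6458$)
$V{\left(U{\left(1 \right)} \right)} I = \left(\frac{25}{6} + \frac{\left(-3 + 2 \cdot 1\right)^{2}}{3}\right) \sqrt{7} = \left(\frac{25}{6} + \frac{\left(-3 + 2\right)^{2}}{3}\right) \sqrt{7} = \left(\frac{25}{6} + \frac{\left(-1\right)^{2}}{3}\right) \sqrt{7} = \left(\frac{25}{6} + \frac{1}{3} \cdot 1\right) \sqrt{7} = \left(\frac{25}{6} + \frac{1}{3}\right) \sqrt{7} = \frac{9 \sqrt{7}}{2}$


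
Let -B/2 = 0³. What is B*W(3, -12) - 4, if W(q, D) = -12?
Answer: -4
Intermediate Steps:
B = 0 (B = -2*0³ = -2*0 = 0)
B*W(3, -12) - 4 = 0*(-12) - 4 = 0 - 4 = -4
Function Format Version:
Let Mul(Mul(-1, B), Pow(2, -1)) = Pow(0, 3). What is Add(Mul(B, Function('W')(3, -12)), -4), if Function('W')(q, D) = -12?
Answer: -4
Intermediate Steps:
B = 0 (B = Mul(-2, Pow(0, 3)) = Mul(-2, 0) = 0)
Add(Mul(B, Function('W')(3, -12)), -4) = Add(Mul(0, -12), -4) = Add(0, -4) = -4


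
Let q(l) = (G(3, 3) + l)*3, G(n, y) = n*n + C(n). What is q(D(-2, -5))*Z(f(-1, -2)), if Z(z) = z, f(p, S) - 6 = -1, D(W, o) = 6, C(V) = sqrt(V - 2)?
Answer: 240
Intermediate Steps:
C(V) = sqrt(-2 + V)
f(p, S) = 5 (f(p, S) = 6 - 1 = 5)
G(n, y) = n**2 + sqrt(-2 + n) (G(n, y) = n*n + sqrt(-2 + n) = n**2 + sqrt(-2 + n))
q(l) = 30 + 3*l (q(l) = ((3**2 + sqrt(-2 + 3)) + l)*3 = ((9 + sqrt(1)) + l)*3 = ((9 + 1) + l)*3 = (10 + l)*3 = 30 + 3*l)
q(D(-2, -5))*Z(f(-1, -2)) = (30 + 3*6)*5 = (30 + 18)*5 = 48*5 = 240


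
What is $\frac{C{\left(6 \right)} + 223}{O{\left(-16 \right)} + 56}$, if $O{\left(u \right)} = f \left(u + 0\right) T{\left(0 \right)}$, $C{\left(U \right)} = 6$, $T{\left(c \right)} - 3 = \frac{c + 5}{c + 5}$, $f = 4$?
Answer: $- \frac{229}{200} \approx -1.145$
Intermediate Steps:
$T{\left(c \right)} = 4$ ($T{\left(c \right)} = 3 + \frac{c + 5}{c + 5} = 3 + \frac{5 + c}{5 + c} = 3 + 1 = 4$)
$O{\left(u \right)} = 16 u$ ($O{\left(u \right)} = 4 \left(u + 0\right) 4 = 4 u 4 = 4 \cdot 4 u = 16 u$)
$\frac{C{\left(6 \right)} + 223}{O{\left(-16 \right)} + 56} = \frac{6 + 223}{16 \left(-16\right) + 56} = \frac{229}{-256 + 56} = \frac{229}{-200} = 229 \left(- \frac{1}{200}\right) = - \frac{229}{200}$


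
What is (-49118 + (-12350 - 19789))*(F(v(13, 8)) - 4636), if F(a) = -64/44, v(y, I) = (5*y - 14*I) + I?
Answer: 376825644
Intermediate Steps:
v(y, I) = -13*I + 5*y (v(y, I) = (-14*I + 5*y) + I = -13*I + 5*y)
F(a) = -16/11 (F(a) = -64*1/44 = -16/11)
(-49118 + (-12350 - 19789))*(F(v(13, 8)) - 4636) = (-49118 + (-12350 - 19789))*(-16/11 - 4636) = (-49118 - 32139)*(-51012/11) = -81257*(-51012/11) = 376825644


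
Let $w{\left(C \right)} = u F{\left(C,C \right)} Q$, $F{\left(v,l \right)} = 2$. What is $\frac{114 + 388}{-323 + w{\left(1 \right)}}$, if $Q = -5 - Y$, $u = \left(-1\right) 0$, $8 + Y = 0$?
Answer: $- \frac{502}{323} \approx -1.5542$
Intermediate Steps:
$Y = -8$ ($Y = -8 + 0 = -8$)
$u = 0$
$Q = 3$ ($Q = -5 - -8 = -5 + 8 = 3$)
$w{\left(C \right)} = 0$ ($w{\left(C \right)} = 0 \cdot 2 \cdot 3 = 0 \cdot 3 = 0$)
$\frac{114 + 388}{-323 + w{\left(1 \right)}} = \frac{114 + 388}{-323 + 0} = \frac{502}{-323} = 502 \left(- \frac{1}{323}\right) = - \frac{502}{323}$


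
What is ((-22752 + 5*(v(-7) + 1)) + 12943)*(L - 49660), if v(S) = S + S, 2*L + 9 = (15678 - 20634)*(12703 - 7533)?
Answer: 126988768513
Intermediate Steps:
L = -25622529/2 (L = -9/2 + ((15678 - 20634)*(12703 - 7533))/2 = -9/2 + (-4956*5170)/2 = -9/2 + (½)*(-25622520) = -9/2 - 12811260 = -25622529/2 ≈ -1.2811e+7)
v(S) = 2*S
((-22752 + 5*(v(-7) + 1)) + 12943)*(L - 49660) = ((-22752 + 5*(2*(-7) + 1)) + 12943)*(-25622529/2 - 49660) = ((-22752 + 5*(-14 + 1)) + 12943)*(-25721849/2) = ((-22752 + 5*(-13)) + 12943)*(-25721849/2) = ((-22752 - 65) + 12943)*(-25721849/2) = (-22817 + 12943)*(-25721849/2) = -9874*(-25721849/2) = 126988768513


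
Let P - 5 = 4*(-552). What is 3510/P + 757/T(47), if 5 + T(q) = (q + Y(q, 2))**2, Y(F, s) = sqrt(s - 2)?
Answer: -6068369/4855412 ≈ -1.2498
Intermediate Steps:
Y(F, s) = sqrt(-2 + s)
P = -2203 (P = 5 + 4*(-552) = 5 - 2208 = -2203)
T(q) = -5 + q**2 (T(q) = -5 + (q + sqrt(-2 + 2))**2 = -5 + (q + sqrt(0))**2 = -5 + (q + 0)**2 = -5 + q**2)
3510/P + 757/T(47) = 3510/(-2203) + 757/(-5 + 47**2) = 3510*(-1/2203) + 757/(-5 + 2209) = -3510/2203 + 757/2204 = -6068369/4855412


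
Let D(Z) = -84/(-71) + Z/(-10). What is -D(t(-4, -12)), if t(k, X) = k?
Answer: -562/355 ≈ -1.5831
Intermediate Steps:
D(Z) = 84/71 - Z/10 (D(Z) = -84*(-1/71) + Z*(-⅒) = 84/71 - Z/10)
-D(t(-4, -12)) = -(84/71 - ⅒*(-4)) = -(84/71 + ⅖) = -1*562/355 = -562/355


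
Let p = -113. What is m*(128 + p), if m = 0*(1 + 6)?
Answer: 0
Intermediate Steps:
m = 0 (m = 0*7 = 0)
m*(128 + p) = 0*(128 - 113) = 0*15 = 0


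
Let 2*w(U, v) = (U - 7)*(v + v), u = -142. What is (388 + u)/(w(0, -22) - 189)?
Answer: -246/35 ≈ -7.0286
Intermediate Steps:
w(U, v) = v*(-7 + U) (w(U, v) = ((U - 7)*(v + v))/2 = ((-7 + U)*(2*v))/2 = (2*v*(-7 + U))/2 = v*(-7 + U))
(388 + u)/(w(0, -22) - 189) = (388 - 142)/(-22*(-7 + 0) - 189) = 246/(-22*(-7) - 189) = 246/(154 - 189) = 246/(-35) = 246*(-1/35) = -246/35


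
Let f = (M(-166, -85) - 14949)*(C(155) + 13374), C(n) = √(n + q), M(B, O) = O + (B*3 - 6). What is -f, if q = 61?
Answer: 207805212 + 93228*√6 ≈ 2.0803e+8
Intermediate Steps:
M(B, O) = -6 + O + 3*B (M(B, O) = O + (3*B - 6) = O + (-6 + 3*B) = -6 + O + 3*B)
C(n) = √(61 + n) (C(n) = √(n + 61) = √(61 + n))
f = -207805212 - 93228*√6 (f = ((-6 - 85 + 3*(-166)) - 14949)*(√(61 + 155) + 13374) = ((-6 - 85 - 498) - 14949)*(√216 + 13374) = (-589 - 14949)*(6*√6 + 13374) = -15538*(13374 + 6*√6) = -207805212 - 93228*√6 ≈ -2.0803e+8)
-f = -(-207805212 - 93228*√6) = 207805212 + 93228*√6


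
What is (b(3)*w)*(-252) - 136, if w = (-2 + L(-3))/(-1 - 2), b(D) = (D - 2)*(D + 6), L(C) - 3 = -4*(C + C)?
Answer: 18764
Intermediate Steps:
L(C) = 3 - 8*C (L(C) = 3 - 4*(C + C) = 3 - 8*C)
b(D) = (-2 + D)*(6 + D)
w = -25/3 (w = (-2 + (3 - 8*(-3)))/(-1 - 2) = (-2 + (3 + 24))/(-3) = (-2 + 27)*(-⅓) = 25*(-⅓) = -25/3 ≈ -8.3333)
(b(3)*w)*(-252) - 136 = ((-12 + 3² + 4*3)*(-25/3))*(-252) - 136 = ((-12 + 9 + 12)*(-25/3))*(-252) - 136 = (9*(-25/3))*(-252) - 136 = -75*(-252) - 136 = 18900 - 136 = 18764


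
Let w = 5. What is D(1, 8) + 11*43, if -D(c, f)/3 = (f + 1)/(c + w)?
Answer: 937/2 ≈ 468.50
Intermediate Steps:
D(c, f) = -3*(1 + f)/(5 + c) (D(c, f) = -3*(f + 1)/(c + 5) = -3*(1 + f)/(5 + c))
D(1, 8) + 11*43 = 3*(-1 - 1*8)/(5 + 1) + 11*43 = 3*(-1 - 8)/6 + 473 = 3*(⅙)*(-9) + 473 = -9/2 + 473 = 937/2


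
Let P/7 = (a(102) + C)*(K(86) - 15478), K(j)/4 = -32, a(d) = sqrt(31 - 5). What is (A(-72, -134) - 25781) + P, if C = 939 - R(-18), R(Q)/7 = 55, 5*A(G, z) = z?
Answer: -302729379/5 - 109242*sqrt(26) ≈ -6.1103e+7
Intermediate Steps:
A(G, z) = z/5
a(d) = sqrt(26)
R(Q) = 385 (R(Q) = 7*55 = 385)
K(j) = -128 (K(j) = 4*(-32) = -128)
C = 554 (C = 939 - 1*385 = 939 - 385 = 554)
P = -60520068 - 109242*sqrt(26) (P = 7*((sqrt(26) + 554)*(-128 - 15478)) = 7*((554 + sqrt(26))*(-15606)) = 7*(-8645724 - 15606*sqrt(26)) = -60520068 - 109242*sqrt(26) ≈ -6.1077e+7)
(A(-72, -134) - 25781) + P = ((1/5)*(-134) - 25781) + (-60520068 - 109242*sqrt(26)) = (-134/5 - 25781) + (-60520068 - 109242*sqrt(26)) = -129039/5 + (-60520068 - 109242*sqrt(26)) = -302729379/5 - 109242*sqrt(26)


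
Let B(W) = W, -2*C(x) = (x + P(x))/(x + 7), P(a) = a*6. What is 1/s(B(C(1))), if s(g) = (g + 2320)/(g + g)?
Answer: -14/37113 ≈ -0.00037723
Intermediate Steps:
P(a) = 6*a
C(x) = -7*x/(2*(7 + x)) (C(x) = -(x + 6*x)/(2*(x + 7)) = -7*x/(2*(7 + x)))
s(g) = (2320 + g)/(2*g) (s(g) = (2320 + g)/((2*g)) = (2320 + g)*(1/(2*g)) = (2320 + g)/(2*g))
1/s(B(C(1))) = 1/((2320 - 7*1/(14 + 2*1))/(2*((-7*1/(14 + 2*1))))) = 1/((2320 - 7*1/(14 + 2))/(2*((-7*1/(14 + 2))))) = 1/((2320 - 7*1/16)/(2*((-7*1/16)))) = 1/((2320 - 7*1*1/16)/(2*((-7*1*1/16)))) = 1/((2320 - 7/16)/(2*(-7/16))) = 1/((1/2)*(-16/7)*(37113/16)) = 1/(-37113/14) = -14/37113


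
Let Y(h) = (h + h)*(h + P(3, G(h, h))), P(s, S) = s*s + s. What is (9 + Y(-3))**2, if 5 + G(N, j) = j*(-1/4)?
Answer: 2025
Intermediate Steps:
G(N, j) = -5 - j/4 (G(N, j) = -5 + j*(-1/4) = -5 - j/4)
P(s, S) = s + s**2 (P(s, S) = s**2 + s = s + s**2)
Y(h) = 2*h*(12 + h) (Y(h) = (h + h)*(h + 3*(1 + 3)) = (2*h)*(h + 3*4) = (2*h)*(h + 12) = (2*h)*(12 + h) = 2*h*(12 + h))
(9 + Y(-3))**2 = (9 + 2*(-3)*(12 - 3))**2 = (9 + 2*(-3)*9)**2 = (9 - 54)**2 = (-45)**2 = 2025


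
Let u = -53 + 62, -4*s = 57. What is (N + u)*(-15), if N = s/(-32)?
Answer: -18135/128 ≈ -141.68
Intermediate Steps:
s = -57/4 (s = -¼*57 = -57/4 ≈ -14.250)
u = 9
N = 57/128 (N = -57/4/(-32) = -57/4*(-1/32) = 57/128 ≈ 0.44531)
(N + u)*(-15) = (57/128 + 9)*(-15) = (1209/128)*(-15) = -18135/128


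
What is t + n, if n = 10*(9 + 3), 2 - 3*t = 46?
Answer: 316/3 ≈ 105.33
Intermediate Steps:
t = -44/3 (t = ⅔ - ⅓*46 = ⅔ - 46/3 = -44/3 ≈ -14.667)
n = 120 (n = 10*12 = 120)
t + n = -44/3 + 120 = 316/3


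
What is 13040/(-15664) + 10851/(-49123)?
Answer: -50658374/48091417 ≈ -1.0534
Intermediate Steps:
13040/(-15664) + 10851/(-49123) = 13040*(-1/15664) + 10851*(-1/49123) = -815/979 - 10851/49123 = -50658374/48091417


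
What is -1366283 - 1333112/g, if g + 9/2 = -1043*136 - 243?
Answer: -388282665829/284191 ≈ -1.3663e+6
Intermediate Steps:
g = -284191/2 (g = -9/2 + (-1043*136 - 243) = -9/2 + (-141848 - 243) = -9/2 - 142091 = -284191/2 ≈ -1.4210e+5)
-1366283 - 1333112/g = -1366283 - 1333112/(-284191/2) = -1366283 - 1333112*(-2)/284191 = -1366283 - 1*(-2666224/284191) = -1366283 + 2666224/284191 = -388282665829/284191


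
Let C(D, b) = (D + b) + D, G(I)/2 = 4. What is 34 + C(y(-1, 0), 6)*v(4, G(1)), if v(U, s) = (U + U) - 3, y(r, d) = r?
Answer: 54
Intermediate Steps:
G(I) = 8 (G(I) = 2*4 = 8)
C(D, b) = b + 2*D
v(U, s) = -3 + 2*U (v(U, s) = 2*U - 3 = -3 + 2*U)
34 + C(y(-1, 0), 6)*v(4, G(1)) = 34 + (6 + 2*(-1))*(-3 + 2*4) = 34 + (6 - 2)*(-3 + 8) = 34 + 4*5 = 34 + 20 = 54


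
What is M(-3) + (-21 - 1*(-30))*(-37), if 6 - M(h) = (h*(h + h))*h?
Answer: -273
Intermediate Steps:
M(h) = 6 - 2*h³ (M(h) = 6 - h*(h + h)*h = 6 - h*(2*h)*h = 6 - 2*h²*h = 6 - 2*h³)
M(-3) + (-21 - 1*(-30))*(-37) = (6 - 2*(-3)³) + (-21 - 1*(-30))*(-37) = (6 - 2*(-27)) + (-21 + 30)*(-37) = (6 + 54) + 9*(-37) = 60 - 333 = -273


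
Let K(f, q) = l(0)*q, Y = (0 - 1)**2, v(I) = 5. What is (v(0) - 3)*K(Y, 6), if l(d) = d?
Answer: 0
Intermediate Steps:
Y = 1 (Y = (-1)**2 = 1)
K(f, q) = 0 (K(f, q) = 0*q = 0)
(v(0) - 3)*K(Y, 6) = (5 - 3)*0 = 2*0 = 0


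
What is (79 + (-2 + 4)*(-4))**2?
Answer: 5041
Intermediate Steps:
(79 + (-2 + 4)*(-4))**2 = (79 + 2*(-4))**2 = (79 - 8)**2 = 71**2 = 5041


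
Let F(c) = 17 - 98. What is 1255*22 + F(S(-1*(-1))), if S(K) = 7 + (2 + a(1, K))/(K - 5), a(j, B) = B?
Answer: 27529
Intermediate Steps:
S(K) = 7 + (2 + K)/(-5 + K) (S(K) = 7 + (2 + K)/(K - 5) = 7 + (2 + K)/(-5 + K))
F(c) = -81
1255*22 + F(S(-1*(-1))) = 1255*22 - 81 = 27610 - 81 = 27529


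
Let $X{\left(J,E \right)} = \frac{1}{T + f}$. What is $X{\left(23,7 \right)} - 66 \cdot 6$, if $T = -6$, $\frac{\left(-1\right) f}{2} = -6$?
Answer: $- \frac{2375}{6} \approx -395.83$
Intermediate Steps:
$f = 12$ ($f = \left(-2\right) \left(-6\right) = 12$)
$X{\left(J,E \right)} = \frac{1}{6}$ ($X{\left(J,E \right)} = \frac{1}{-6 + 12} = \frac{1}{6}$)
$X{\left(23,7 \right)} - 66 \cdot 6 = \frac{1}{6} - 66 \cdot 6 = \frac{1}{6} - 396 = - \frac{2375}{6}$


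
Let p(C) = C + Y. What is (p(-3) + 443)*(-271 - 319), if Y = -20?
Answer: -247800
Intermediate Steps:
p(C) = -20 + C (p(C) = C - 20 = -20 + C)
(p(-3) + 443)*(-271 - 319) = ((-20 - 3) + 443)*(-271 - 319) = (-23 + 443)*(-590) = 420*(-590) = -247800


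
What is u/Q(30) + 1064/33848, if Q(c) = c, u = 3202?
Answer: 6775826/63465 ≈ 106.76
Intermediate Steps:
u/Q(30) + 1064/33848 = 3202/30 + 1064/33848 = 3202*(1/30) + 1064*(1/33848) = 1601/15 + 133/4231 = 6775826/63465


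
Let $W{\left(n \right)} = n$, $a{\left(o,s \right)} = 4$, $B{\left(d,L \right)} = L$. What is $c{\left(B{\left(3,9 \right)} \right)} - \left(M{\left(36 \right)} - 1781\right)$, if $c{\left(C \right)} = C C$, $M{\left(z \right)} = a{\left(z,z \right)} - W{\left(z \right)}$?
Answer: $1894$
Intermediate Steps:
$M{\left(z \right)} = 4 - z$
$c{\left(C \right)} = C^{2}$
$c{\left(B{\left(3,9 \right)} \right)} - \left(M{\left(36 \right)} - 1781\right) = 9^{2} - \left(\left(4 - 36\right) - 1781\right) = 81 - \left(\left(4 - 36\right) - 1781\right) = 81 - \left(-32 - 1781\right) = 81 - -1813 = 81 + 1813 = 1894$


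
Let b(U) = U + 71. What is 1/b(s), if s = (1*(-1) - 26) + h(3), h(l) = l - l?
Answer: 1/44 ≈ 0.022727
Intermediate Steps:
h(l) = 0
s = -27 (s = (1*(-1) - 26) + 0 = (-1 - 26) + 0 = -27 + 0 = -27)
b(U) = 71 + U
1/b(s) = 1/(71 - 27) = 1/44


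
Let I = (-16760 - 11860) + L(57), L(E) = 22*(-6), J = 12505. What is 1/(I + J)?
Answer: -1/16247 ≈ -6.1550e-5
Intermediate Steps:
L(E) = -132
I = -28752 (I = (-16760 - 11860) - 132 = -28620 - 132 = -28752)
1/(I + J) = 1/(-28752 + 12505) = 1/(-16247) = -1/16247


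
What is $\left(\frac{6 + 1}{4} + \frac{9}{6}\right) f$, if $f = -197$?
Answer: $- \frac{2561}{4} \approx -640.25$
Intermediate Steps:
$\left(\frac{6 + 1}{4} + \frac{9}{6}\right) f = \left(\frac{6 + 1}{4} + \frac{9}{6}\right) \left(-197\right) = \left(7 \cdot \frac{1}{4} + 9 \cdot \frac{1}{6}\right) \left(-197\right) = \left(\frac{7}{4} + \frac{3}{2}\right) \left(-197\right) = \frac{13}{4} \left(-197\right) = - \frac{2561}{4}$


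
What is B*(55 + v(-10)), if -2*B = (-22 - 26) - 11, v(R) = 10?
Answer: 3835/2 ≈ 1917.5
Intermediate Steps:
B = 59/2 (B = -((-22 - 26) - 11)/2 = -(-48 - 11)/2 = -½*(-59) = 59/2 ≈ 29.500)
B*(55 + v(-10)) = 59*(55 + 10)/2 = (59/2)*65 = 3835/2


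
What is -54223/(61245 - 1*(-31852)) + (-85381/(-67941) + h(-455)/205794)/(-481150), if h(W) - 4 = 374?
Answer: -3377589536675319008/5799052818213752025 ≈ -0.58244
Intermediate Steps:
h(W) = 378 (h(W) = 4 + 374 = 378)
-54223/(61245 - 1*(-31852)) + (-85381/(-67941) + h(-455)/205794)/(-481150) = -54223/(61245 - 1*(-31852)) + (-85381/(-67941) + 378/205794)/(-481150) = -54223/(61245 + 31852) + (-85381*(-1/67941) + 378*(1/205794))*(-1/481150) = -54223/93097 + (85381/67941 + 7/3811)*(-1/481150) = -54223*1/93097 + (325862578/258923151)*(-1/481150) = -54223/93097 - 162931289/62290437051825 = -3377589536675319008/5799052818213752025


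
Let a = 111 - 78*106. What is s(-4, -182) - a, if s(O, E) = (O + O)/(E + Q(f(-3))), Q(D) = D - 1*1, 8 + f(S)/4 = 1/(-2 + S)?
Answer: 8801443/1079 ≈ 8157.0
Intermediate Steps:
f(S) = -32 + 4/(-2 + S)
Q(D) = -1 + D (Q(D) = D - 1 = -1 + D)
s(O, E) = 2*O/(-169/5 + E) (s(O, E) = (O + O)/(E + (-1 + 4*(17 - 8*(-3))/(-2 - 3))) = (2*O)/(E + (-1 + 4*(17 + 24)/(-5))) = (2*O)/(E + (-1 + 4*(-⅕)*41)) = (2*O)/(E + (-1 - 164/5)) = (2*O)/(E - 169/5) = (2*O)/(-169/5 + E) = 2*O/(-169/5 + E))
a = -8157 (a = 111 - 8268 = -8157)
s(-4, -182) - a = 10*(-4)/(-169 + 5*(-182)) - 1*(-8157) = 10*(-4)/(-169 - 910) + 8157 = 10*(-4)/(-1079) + 8157 = 10*(-4)*(-1/1079) + 8157 = 40/1079 + 8157 = 8801443/1079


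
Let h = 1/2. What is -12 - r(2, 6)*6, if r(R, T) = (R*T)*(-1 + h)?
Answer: 24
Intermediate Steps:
h = ½ ≈ 0.50000
r(R, T) = -R*T/2 (r(R, T) = (R*T)*(-1 + ½) = (R*T)*(-½) = -R*T/2)
-12 - r(2, 6)*6 = -12 - (-1)*2*6/2*6 = -12 - 1*(-6)*6 = -12 + 6*6 = -12 + 36 = 24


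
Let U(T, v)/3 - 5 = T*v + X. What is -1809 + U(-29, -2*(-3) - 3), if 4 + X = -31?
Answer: -2160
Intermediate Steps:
X = -35 (X = -4 - 31 = -35)
U(T, v) = -90 + 3*T*v (U(T, v) = 15 + 3*(T*v - 35) = 15 + 3*(-35 + T*v) = 15 + (-105 + 3*T*v) = -90 + 3*T*v)
-1809 + U(-29, -2*(-3) - 3) = -1809 + (-90 + 3*(-29)*(-2*(-3) - 3)) = -1809 + (-90 + 3*(-29)*(6 - 3)) = -1809 + (-90 + 3*(-29)*3) = -1809 + (-90 - 261) = -1809 - 351 = -2160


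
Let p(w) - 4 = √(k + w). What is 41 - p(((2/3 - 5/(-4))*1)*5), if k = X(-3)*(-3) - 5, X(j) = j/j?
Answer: 37 - √57/6 ≈ 35.742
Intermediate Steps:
X(j) = 1
k = -8 (k = 1*(-3) - 5 = -3 - 5 = -8)
p(w) = 4 + √(-8 + w)
41 - p(((2/3 - 5/(-4))*1)*5) = 41 - (4 + √(-8 + ((2/3 - 5/(-4))*1)*5)) = 41 - (4 + √(-8 + ((2*(⅓) - 5*(-¼))*1)*5)) = 41 - (4 + √(-8 + ((⅔ + 5/4)*1)*5)) = 41 - (4 + √(-8 + ((23/12)*1)*5)) = 41 - (4 + √(-8 + (23/12)*5)) = 41 - (4 + √(-8 + 115/12)) = 41 - (4 + √(19/12)) = 41 - (4 + √57/6) = 41 + (-4 - √57/6) = 37 - √57/6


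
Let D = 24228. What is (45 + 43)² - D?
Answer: -16484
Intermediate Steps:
(45 + 43)² - D = (45 + 43)² - 1*24228 = 88² - 24228 = 7744 - 24228 = -16484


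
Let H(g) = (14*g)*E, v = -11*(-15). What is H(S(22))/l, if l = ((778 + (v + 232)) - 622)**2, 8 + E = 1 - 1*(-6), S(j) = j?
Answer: -44/43687 ≈ -0.0010072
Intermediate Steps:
v = 165
E = -1 (E = -8 + (1 - 1*(-6)) = -8 + (1 + 6) = -8 + 7 = -1)
H(g) = -14*g (H(g) = (14*g)*(-1) = -14*g)
l = 305809 (l = ((778 + (165 + 232)) - 622)**2 = ((778 + 397) - 622)**2 = (1175 - 622)**2 = 553**2 = 305809)
H(S(22))/l = -14*22/305809 = -308*1/305809 = -44/43687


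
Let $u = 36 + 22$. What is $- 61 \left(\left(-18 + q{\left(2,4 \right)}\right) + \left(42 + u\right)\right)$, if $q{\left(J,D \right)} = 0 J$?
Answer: $-5002$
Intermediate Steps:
$q{\left(J,D \right)} = 0$
$u = 58$
$- 61 \left(\left(-18 + q{\left(2,4 \right)}\right) + \left(42 + u\right)\right) = - 61 \left(\left(-18 + 0\right) + \left(42 + 58\right)\right) = - 61 \left(-18 + 100\right) = \left(-61\right) 82 = -5002$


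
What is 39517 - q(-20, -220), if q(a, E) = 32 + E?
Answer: 39705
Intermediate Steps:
39517 - q(-20, -220) = 39517 - (32 - 220) = 39517 - 1*(-188) = 39517 + 188 = 39705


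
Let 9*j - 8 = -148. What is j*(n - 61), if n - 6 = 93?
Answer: -5320/9 ≈ -591.11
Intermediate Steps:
n = 99 (n = 6 + 93 = 99)
j = -140/9 (j = 8/9 + (⅑)*(-148) = 8/9 - 148/9 = -140/9 ≈ -15.556)
j*(n - 61) = -140*(99 - 61)/9 = -140/9*38 = -5320/9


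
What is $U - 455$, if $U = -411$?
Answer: $-866$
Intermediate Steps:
$U - 455 = -411 - 455 = -866$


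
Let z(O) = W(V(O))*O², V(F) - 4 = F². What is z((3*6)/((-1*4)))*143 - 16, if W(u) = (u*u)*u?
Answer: 10571487263/256 ≈ 4.1295e+7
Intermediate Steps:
V(F) = 4 + F²
W(u) = u³ (W(u) = u²*u = u³)
z(O) = O²*(4 + O²)³ (z(O) = (4 + O²)³*O² = O²*(4 + O²)³)
z((3*6)/((-1*4)))*143 - 16 = (((3*6)/((-1*4)))²*(4 + ((3*6)/((-1*4)))²)³)*143 - 16 = ((18/(-4))²*(4 + (18/(-4))²)³)*143 - 16 = ((18*(-¼))²*(4 + (18*(-¼))²)³)*143 - 16 = ((-9/2)²*(4 + (-9/2)²)³)*143 - 16 = (81*(4 + 81/4)³/4)*143 - 16 = (81*(97/4)³/4)*143 - 16 = ((81/4)*(912673/64))*143 - 16 = (73926513/256)*143 - 16 = 10571491359/256 - 16 = 10571487263/256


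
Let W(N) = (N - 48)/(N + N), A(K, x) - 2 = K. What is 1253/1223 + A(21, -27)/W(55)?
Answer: 3102961/8561 ≈ 362.45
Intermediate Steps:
A(K, x) = 2 + K
W(N) = (-48 + N)/(2*N) (W(N) = (-48 + N)/((2*N)) = (-48 + N)*(1/(2*N)) = (-48 + N)/(2*N))
1253/1223 + A(21, -27)/W(55) = 1253/1223 + (2 + 21)/(((½)*(-48 + 55)/55)) = 1253*(1/1223) + 23/(((½)*(1/55)*7)) = 1253/1223 + 23/(7/110) = 1253/1223 + 23*(110/7) = 1253/1223 + 2530/7 = 3102961/8561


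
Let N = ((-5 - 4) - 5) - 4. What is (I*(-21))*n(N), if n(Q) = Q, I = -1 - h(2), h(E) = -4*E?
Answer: 2646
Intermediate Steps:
N = -18 (N = (-9 - 5) - 4 = -14 - 4 = -18)
I = 7 (I = -1 - (-4)*2 = -1 - 1*(-8) = -1 + 8 = 7)
(I*(-21))*n(N) = (7*(-21))*(-18) = -147*(-18) = 2646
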